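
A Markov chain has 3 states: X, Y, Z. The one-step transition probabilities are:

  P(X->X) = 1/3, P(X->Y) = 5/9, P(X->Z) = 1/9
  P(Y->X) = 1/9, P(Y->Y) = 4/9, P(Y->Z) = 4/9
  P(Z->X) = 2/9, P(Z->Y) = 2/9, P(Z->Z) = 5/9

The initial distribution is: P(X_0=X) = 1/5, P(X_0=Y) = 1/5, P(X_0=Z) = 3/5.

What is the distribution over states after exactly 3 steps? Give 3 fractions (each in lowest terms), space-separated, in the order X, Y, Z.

Answer: 149/729 91/243 307/729

Derivation:
Propagating the distribution step by step (d_{t+1} = d_t * P):
d_0 = (X=1/5, Y=1/5, Z=3/5)
  d_1[X] = 1/5*1/3 + 1/5*1/9 + 3/5*2/9 = 2/9
  d_1[Y] = 1/5*5/9 + 1/5*4/9 + 3/5*2/9 = 1/3
  d_1[Z] = 1/5*1/9 + 1/5*4/9 + 3/5*5/9 = 4/9
d_1 = (X=2/9, Y=1/3, Z=4/9)
  d_2[X] = 2/9*1/3 + 1/3*1/9 + 4/9*2/9 = 17/81
  d_2[Y] = 2/9*5/9 + 1/3*4/9 + 4/9*2/9 = 10/27
  d_2[Z] = 2/9*1/9 + 1/3*4/9 + 4/9*5/9 = 34/81
d_2 = (X=17/81, Y=10/27, Z=34/81)
  d_3[X] = 17/81*1/3 + 10/27*1/9 + 34/81*2/9 = 149/729
  d_3[Y] = 17/81*5/9 + 10/27*4/9 + 34/81*2/9 = 91/243
  d_3[Z] = 17/81*1/9 + 10/27*4/9 + 34/81*5/9 = 307/729
d_3 = (X=149/729, Y=91/243, Z=307/729)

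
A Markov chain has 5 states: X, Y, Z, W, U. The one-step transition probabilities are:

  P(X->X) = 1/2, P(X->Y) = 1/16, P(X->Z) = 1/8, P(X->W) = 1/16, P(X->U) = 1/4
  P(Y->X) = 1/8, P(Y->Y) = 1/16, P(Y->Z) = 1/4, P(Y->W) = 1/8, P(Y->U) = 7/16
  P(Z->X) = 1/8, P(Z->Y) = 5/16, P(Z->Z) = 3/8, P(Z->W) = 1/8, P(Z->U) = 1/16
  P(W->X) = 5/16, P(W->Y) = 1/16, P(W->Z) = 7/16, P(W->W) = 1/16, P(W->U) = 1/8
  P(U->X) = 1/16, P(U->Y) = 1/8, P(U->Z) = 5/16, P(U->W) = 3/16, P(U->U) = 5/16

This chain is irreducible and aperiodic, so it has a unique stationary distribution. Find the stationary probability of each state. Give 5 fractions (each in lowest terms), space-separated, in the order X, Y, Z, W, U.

Answer: 4818/22591 3399/22591 6696/22591 2669/22591 5009/22591

Derivation:
The stationary distribution satisfies pi = pi * P, i.e.:
  pi_X = 1/2*pi_X + 1/8*pi_Y + 1/8*pi_Z + 5/16*pi_W + 1/16*pi_U
  pi_Y = 1/16*pi_X + 1/16*pi_Y + 5/16*pi_Z + 1/16*pi_W + 1/8*pi_U
  pi_Z = 1/8*pi_X + 1/4*pi_Y + 3/8*pi_Z + 7/16*pi_W + 5/16*pi_U
  pi_W = 1/16*pi_X + 1/8*pi_Y + 1/8*pi_Z + 1/16*pi_W + 3/16*pi_U
  pi_U = 1/4*pi_X + 7/16*pi_Y + 1/16*pi_Z + 1/8*pi_W + 5/16*pi_U
with normalization: pi_X + pi_Y + pi_Z + pi_W + pi_U = 1.

Using the first 4 balance equations plus normalization, the linear system A*pi = b is:
  [-1/2, 1/8, 1/8, 5/16, 1/16] . pi = 0
  [1/16, -15/16, 5/16, 1/16, 1/8] . pi = 0
  [1/8, 1/4, -5/8, 7/16, 5/16] . pi = 0
  [1/16, 1/8, 1/8, -15/16, 3/16] . pi = 0
  [1, 1, 1, 1, 1] . pi = 1

Solving yields:
  pi_X = 4818/22591
  pi_Y = 3399/22591
  pi_Z = 6696/22591
  pi_W = 2669/22591
  pi_U = 5009/22591

Verification (pi * P):
  4818/22591*1/2 + 3399/22591*1/8 + 6696/22591*1/8 + 2669/22591*5/16 + 5009/22591*1/16 = 4818/22591 = pi_X  (ok)
  4818/22591*1/16 + 3399/22591*1/16 + 6696/22591*5/16 + 2669/22591*1/16 + 5009/22591*1/8 = 3399/22591 = pi_Y  (ok)
  4818/22591*1/8 + 3399/22591*1/4 + 6696/22591*3/8 + 2669/22591*7/16 + 5009/22591*5/16 = 6696/22591 = pi_Z  (ok)
  4818/22591*1/16 + 3399/22591*1/8 + 6696/22591*1/8 + 2669/22591*1/16 + 5009/22591*3/16 = 2669/22591 = pi_W  (ok)
  4818/22591*1/4 + 3399/22591*7/16 + 6696/22591*1/16 + 2669/22591*1/8 + 5009/22591*5/16 = 5009/22591 = pi_U  (ok)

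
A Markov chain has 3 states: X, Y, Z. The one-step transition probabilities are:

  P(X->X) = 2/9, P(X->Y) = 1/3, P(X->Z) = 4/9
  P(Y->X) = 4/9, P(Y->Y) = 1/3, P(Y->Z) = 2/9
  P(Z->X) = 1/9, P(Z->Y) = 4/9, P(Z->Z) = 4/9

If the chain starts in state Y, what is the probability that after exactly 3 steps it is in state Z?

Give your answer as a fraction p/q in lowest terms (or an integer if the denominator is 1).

Answer: 266/729

Derivation:
Computing P^3 by repeated multiplication:
P^1 =
  X: [2/9, 1/3, 4/9]
  Y: [4/9, 1/3, 2/9]
  Z: [1/9, 4/9, 4/9]
P^2 =
  X: [20/81, 31/81, 10/27]
  Y: [22/81, 29/81, 10/27]
  Z: [22/81, 31/81, 28/81]
P^3 =
  X: [194/729, 91/243, 262/729]
  Y: [190/729, 91/243, 266/729]
  Z: [196/729, 271/729, 262/729]

(P^3)[Y -> Z] = 266/729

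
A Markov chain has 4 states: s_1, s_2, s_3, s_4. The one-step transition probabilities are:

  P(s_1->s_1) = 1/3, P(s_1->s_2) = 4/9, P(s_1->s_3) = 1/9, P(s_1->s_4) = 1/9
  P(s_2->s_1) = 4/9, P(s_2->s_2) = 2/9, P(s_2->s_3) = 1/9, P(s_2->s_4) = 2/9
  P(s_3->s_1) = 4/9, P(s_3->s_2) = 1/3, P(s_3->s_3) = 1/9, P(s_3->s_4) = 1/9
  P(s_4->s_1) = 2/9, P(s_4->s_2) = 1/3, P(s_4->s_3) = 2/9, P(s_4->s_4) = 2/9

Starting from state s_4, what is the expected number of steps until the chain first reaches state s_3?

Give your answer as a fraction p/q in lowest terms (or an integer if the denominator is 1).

Let h_i = expected steps to first reach s_3 from state i.
Boundary: h_s_3 = 0.
First-step equations for the other states:
  h_s_1 = 1 + 1/3*h_s_1 + 4/9*h_s_2 + 1/9*h_s_3 + 1/9*h_s_4
  h_s_2 = 1 + 4/9*h_s_1 + 2/9*h_s_2 + 1/9*h_s_3 + 2/9*h_s_4
  h_s_4 = 1 + 2/9*h_s_1 + 1/3*h_s_2 + 2/9*h_s_3 + 2/9*h_s_4

Substituting h_s_3 = 0 and rearranging gives the linear system (I - Q) h = 1:
  [2/3, -4/9, -1/9] . (h_s_1, h_s_2, h_s_4) = 1
  [-4/9, 7/9, -2/9] . (h_s_1, h_s_2, h_s_4) = 1
  [-2/9, -1/3, 7/9] . (h_s_1, h_s_2, h_s_4) = 1

Solving yields:
  h_s_1 = 801/104
  h_s_2 = 99/13
  h_s_4 = 27/4

Starting state is s_4, so the expected hitting time is h_s_4 = 27/4.

Answer: 27/4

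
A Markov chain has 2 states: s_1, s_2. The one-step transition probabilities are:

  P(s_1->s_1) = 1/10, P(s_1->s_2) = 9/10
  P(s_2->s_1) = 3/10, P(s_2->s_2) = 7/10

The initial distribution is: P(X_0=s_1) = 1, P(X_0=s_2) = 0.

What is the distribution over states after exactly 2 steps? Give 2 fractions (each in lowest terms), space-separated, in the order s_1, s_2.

Answer: 7/25 18/25

Derivation:
Propagating the distribution step by step (d_{t+1} = d_t * P):
d_0 = (s_1=1, s_2=0)
  d_1[s_1] = 1*1/10 + 0*3/10 = 1/10
  d_1[s_2] = 1*9/10 + 0*7/10 = 9/10
d_1 = (s_1=1/10, s_2=9/10)
  d_2[s_1] = 1/10*1/10 + 9/10*3/10 = 7/25
  d_2[s_2] = 1/10*9/10 + 9/10*7/10 = 18/25
d_2 = (s_1=7/25, s_2=18/25)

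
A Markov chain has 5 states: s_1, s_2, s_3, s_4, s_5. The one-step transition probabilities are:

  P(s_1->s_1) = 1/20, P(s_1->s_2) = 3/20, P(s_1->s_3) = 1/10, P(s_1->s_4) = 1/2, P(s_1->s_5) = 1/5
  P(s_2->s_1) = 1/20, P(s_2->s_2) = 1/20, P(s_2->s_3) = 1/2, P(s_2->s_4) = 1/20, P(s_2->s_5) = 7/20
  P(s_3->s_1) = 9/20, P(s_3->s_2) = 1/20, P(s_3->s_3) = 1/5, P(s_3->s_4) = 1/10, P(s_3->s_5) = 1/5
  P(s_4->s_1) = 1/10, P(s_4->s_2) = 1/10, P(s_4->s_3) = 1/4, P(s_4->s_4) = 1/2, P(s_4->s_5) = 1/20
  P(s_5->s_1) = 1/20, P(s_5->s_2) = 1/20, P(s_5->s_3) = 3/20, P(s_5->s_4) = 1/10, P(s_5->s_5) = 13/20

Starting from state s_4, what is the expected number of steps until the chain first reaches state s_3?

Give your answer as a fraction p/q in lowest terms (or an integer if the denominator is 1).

Answer: 37280/8869

Derivation:
Let h_i = expected steps to first reach s_3 from state i.
Boundary: h_s_3 = 0.
First-step equations for the other states:
  h_s_1 = 1 + 1/20*h_s_1 + 3/20*h_s_2 + 1/10*h_s_3 + 1/2*h_s_4 + 1/5*h_s_5
  h_s_2 = 1 + 1/20*h_s_1 + 1/20*h_s_2 + 1/2*h_s_3 + 1/20*h_s_4 + 7/20*h_s_5
  h_s_4 = 1 + 1/10*h_s_1 + 1/10*h_s_2 + 1/4*h_s_3 + 1/2*h_s_4 + 1/20*h_s_5
  h_s_5 = 1 + 1/20*h_s_1 + 1/20*h_s_2 + 3/20*h_s_3 + 1/10*h_s_4 + 13/20*h_s_5

Substituting h_s_3 = 0 and rearranging gives the linear system (I - Q) h = 1:
  [19/20, -3/20, -1/2, -1/5] . (h_s_1, h_s_2, h_s_4, h_s_5) = 1
  [-1/20, 19/20, -1/20, -7/20] . (h_s_1, h_s_2, h_s_4, h_s_5) = 1
  [-1/10, -1/10, 1/2, -1/20] . (h_s_1, h_s_2, h_s_4, h_s_5) = 1
  [-1/20, -1/20, -1/10, 7/20] . (h_s_1, h_s_2, h_s_4, h_s_5) = 1

Solving yields:
  h_s_1 = 43630/8869
  h_s_2 = 170/49
  h_s_4 = 37280/8869
  h_s_5 = 6660/1267

Starting state is s_4, so the expected hitting time is h_s_4 = 37280/8869.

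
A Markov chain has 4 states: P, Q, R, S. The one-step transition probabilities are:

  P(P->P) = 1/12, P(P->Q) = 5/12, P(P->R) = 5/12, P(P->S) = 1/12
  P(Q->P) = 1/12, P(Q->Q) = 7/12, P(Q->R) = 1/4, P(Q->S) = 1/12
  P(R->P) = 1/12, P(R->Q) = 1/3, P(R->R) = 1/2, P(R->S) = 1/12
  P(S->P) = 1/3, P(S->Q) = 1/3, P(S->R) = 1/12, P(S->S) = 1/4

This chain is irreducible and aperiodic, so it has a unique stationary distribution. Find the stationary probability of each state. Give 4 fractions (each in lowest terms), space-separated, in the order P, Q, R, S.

The stationary distribution satisfies pi = pi * P, i.e.:
  pi_P = 1/12*pi_P + 1/12*pi_Q + 1/12*pi_R + 1/3*pi_S
  pi_Q = 5/12*pi_P + 7/12*pi_Q + 1/3*pi_R + 1/3*pi_S
  pi_R = 5/12*pi_P + 1/4*pi_Q + 1/2*pi_R + 1/12*pi_S
  pi_S = 1/12*pi_P + 1/12*pi_Q + 1/12*pi_R + 1/4*pi_S
with normalization: pi_P + pi_Q + pi_R + pi_S = 1.

Using the first 3 balance equations plus normalization, the linear system A*pi = b is:
  [-11/12, 1/12, 1/12, 1/3] . pi = 0
  [5/12, -5/12, 1/3, 1/3] . pi = 0
  [5/12, 1/4, -1/2, 1/12] . pi = 0
  [1, 1, 1, 1] . pi = 1

Solving yields:
  pi_P = 13/120
  pi_Q = 493/1080
  pi_R = 181/540
  pi_S = 1/10

Verification (pi * P):
  13/120*1/12 + 493/1080*1/12 + 181/540*1/12 + 1/10*1/3 = 13/120 = pi_P  (ok)
  13/120*5/12 + 493/1080*7/12 + 181/540*1/3 + 1/10*1/3 = 493/1080 = pi_Q  (ok)
  13/120*5/12 + 493/1080*1/4 + 181/540*1/2 + 1/10*1/12 = 181/540 = pi_R  (ok)
  13/120*1/12 + 493/1080*1/12 + 181/540*1/12 + 1/10*1/4 = 1/10 = pi_S  (ok)

Answer: 13/120 493/1080 181/540 1/10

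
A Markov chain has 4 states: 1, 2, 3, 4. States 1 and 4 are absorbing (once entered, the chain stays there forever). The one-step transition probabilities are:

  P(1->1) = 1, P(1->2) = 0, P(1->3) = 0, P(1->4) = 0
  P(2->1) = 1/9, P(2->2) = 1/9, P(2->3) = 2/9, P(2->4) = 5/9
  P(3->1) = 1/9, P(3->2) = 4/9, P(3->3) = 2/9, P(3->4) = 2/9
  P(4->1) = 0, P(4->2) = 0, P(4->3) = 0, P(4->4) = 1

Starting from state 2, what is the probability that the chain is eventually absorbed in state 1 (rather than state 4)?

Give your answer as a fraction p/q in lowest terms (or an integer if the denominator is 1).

Let a_i = P(absorbed in 1 | start in state i).
Boundary conditions: a_1 = 1, a_4 = 0.
For each transient state i, a_i = sum_j P(i->j) * a_j:
  a_2 = 1/9*a_1 + 1/9*a_2 + 2/9*a_3 + 5/9*a_4
  a_3 = 1/9*a_1 + 4/9*a_2 + 2/9*a_3 + 2/9*a_4

Substituting a_1 = 1 and a_4 = 0, rearrange to (I - Q) a = r where r[i] = P(i -> 1):
  [8/9, -2/9] . (a_2, a_3) = 1/9
  [-4/9, 7/9] . (a_2, a_3) = 1/9

Solving yields:
  a_2 = 3/16
  a_3 = 1/4

Starting state is 2, so the absorption probability is a_2 = 3/16.

Answer: 3/16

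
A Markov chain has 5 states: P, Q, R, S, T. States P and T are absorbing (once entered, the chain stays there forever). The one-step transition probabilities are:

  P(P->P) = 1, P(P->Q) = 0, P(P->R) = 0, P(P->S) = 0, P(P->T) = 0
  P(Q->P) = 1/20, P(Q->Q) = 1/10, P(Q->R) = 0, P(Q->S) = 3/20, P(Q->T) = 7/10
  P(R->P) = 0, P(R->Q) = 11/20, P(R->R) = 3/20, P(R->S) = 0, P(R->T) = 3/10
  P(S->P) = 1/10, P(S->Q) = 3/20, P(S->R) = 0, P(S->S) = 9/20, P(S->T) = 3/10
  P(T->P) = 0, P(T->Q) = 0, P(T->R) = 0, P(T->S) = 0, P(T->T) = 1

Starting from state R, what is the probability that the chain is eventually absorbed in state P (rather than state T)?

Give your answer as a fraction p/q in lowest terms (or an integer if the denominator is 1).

Answer: 11/189

Derivation:
Let a_i = P(absorbed in P | start in state i).
Boundary conditions: a_P = 1, a_T = 0.
For each transient state i, a_i = sum_j P(i->j) * a_j:
  a_Q = 1/20*a_P + 1/10*a_Q + 0*a_R + 3/20*a_S + 7/10*a_T
  a_R = 0*a_P + 11/20*a_Q + 3/20*a_R + 0*a_S + 3/10*a_T
  a_S = 1/10*a_P + 3/20*a_Q + 0*a_R + 9/20*a_S + 3/10*a_T

Substituting a_P = 1 and a_T = 0, rearrange to (I - Q) a = r where r[i] = P(i -> P):
  [9/10, 0, -3/20] . (a_Q, a_R, a_S) = 1/20
  [-11/20, 17/20, 0] . (a_Q, a_R, a_S) = 0
  [-3/20, 0, 11/20] . (a_Q, a_R, a_S) = 1/10

Solving yields:
  a_Q = 17/189
  a_R = 11/189
  a_S = 13/63

Starting state is R, so the absorption probability is a_R = 11/189.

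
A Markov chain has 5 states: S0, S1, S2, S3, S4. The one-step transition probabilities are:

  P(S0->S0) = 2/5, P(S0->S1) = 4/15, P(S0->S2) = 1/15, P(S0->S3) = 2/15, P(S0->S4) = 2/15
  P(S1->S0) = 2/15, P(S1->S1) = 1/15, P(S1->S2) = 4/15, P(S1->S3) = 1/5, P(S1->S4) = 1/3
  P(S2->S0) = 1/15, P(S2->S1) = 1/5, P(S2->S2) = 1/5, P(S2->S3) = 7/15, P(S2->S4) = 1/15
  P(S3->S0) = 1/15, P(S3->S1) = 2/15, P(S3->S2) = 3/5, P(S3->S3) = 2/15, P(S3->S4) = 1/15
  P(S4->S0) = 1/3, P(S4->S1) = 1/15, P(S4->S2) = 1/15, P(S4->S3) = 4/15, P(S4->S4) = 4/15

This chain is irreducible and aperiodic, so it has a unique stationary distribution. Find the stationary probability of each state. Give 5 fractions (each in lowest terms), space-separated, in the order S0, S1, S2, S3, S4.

Answer: 6971/39793 6141/39793 10672/39793 10065/39793 5944/39793

Derivation:
The stationary distribution satisfies pi = pi * P, i.e.:
  pi_S0 = 2/5*pi_S0 + 2/15*pi_S1 + 1/15*pi_S2 + 1/15*pi_S3 + 1/3*pi_S4
  pi_S1 = 4/15*pi_S0 + 1/15*pi_S1 + 1/5*pi_S2 + 2/15*pi_S3 + 1/15*pi_S4
  pi_S2 = 1/15*pi_S0 + 4/15*pi_S1 + 1/5*pi_S2 + 3/5*pi_S3 + 1/15*pi_S4
  pi_S3 = 2/15*pi_S0 + 1/5*pi_S1 + 7/15*pi_S2 + 2/15*pi_S3 + 4/15*pi_S4
  pi_S4 = 2/15*pi_S0 + 1/3*pi_S1 + 1/15*pi_S2 + 1/15*pi_S3 + 4/15*pi_S4
with normalization: pi_S0 + pi_S1 + pi_S2 + pi_S3 + pi_S4 = 1.

Using the first 4 balance equations plus normalization, the linear system A*pi = b is:
  [-3/5, 2/15, 1/15, 1/15, 1/3] . pi = 0
  [4/15, -14/15, 1/5, 2/15, 1/15] . pi = 0
  [1/15, 4/15, -4/5, 3/5, 1/15] . pi = 0
  [2/15, 1/5, 7/15, -13/15, 4/15] . pi = 0
  [1, 1, 1, 1, 1] . pi = 1

Solving yields:
  pi_S0 = 6971/39793
  pi_S1 = 6141/39793
  pi_S2 = 10672/39793
  pi_S3 = 10065/39793
  pi_S4 = 5944/39793

Verification (pi * P):
  6971/39793*2/5 + 6141/39793*2/15 + 10672/39793*1/15 + 10065/39793*1/15 + 5944/39793*1/3 = 6971/39793 = pi_S0  (ok)
  6971/39793*4/15 + 6141/39793*1/15 + 10672/39793*1/5 + 10065/39793*2/15 + 5944/39793*1/15 = 6141/39793 = pi_S1  (ok)
  6971/39793*1/15 + 6141/39793*4/15 + 10672/39793*1/5 + 10065/39793*3/5 + 5944/39793*1/15 = 10672/39793 = pi_S2  (ok)
  6971/39793*2/15 + 6141/39793*1/5 + 10672/39793*7/15 + 10065/39793*2/15 + 5944/39793*4/15 = 10065/39793 = pi_S3  (ok)
  6971/39793*2/15 + 6141/39793*1/3 + 10672/39793*1/15 + 10065/39793*1/15 + 5944/39793*4/15 = 5944/39793 = pi_S4  (ok)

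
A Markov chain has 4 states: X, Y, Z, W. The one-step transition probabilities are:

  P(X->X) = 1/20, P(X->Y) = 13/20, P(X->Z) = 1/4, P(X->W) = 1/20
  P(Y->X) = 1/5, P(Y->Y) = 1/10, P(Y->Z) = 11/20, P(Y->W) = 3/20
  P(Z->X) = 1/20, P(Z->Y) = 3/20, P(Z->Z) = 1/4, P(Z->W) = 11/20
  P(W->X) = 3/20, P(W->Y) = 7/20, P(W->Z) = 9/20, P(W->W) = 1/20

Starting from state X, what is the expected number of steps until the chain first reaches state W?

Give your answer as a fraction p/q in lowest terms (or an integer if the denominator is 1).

Let h_i = expected steps to first reach W from state i.
Boundary: h_W = 0.
First-step equations for the other states:
  h_X = 1 + 1/20*h_X + 13/20*h_Y + 1/4*h_Z + 1/20*h_W
  h_Y = 1 + 1/5*h_X + 1/10*h_Y + 11/20*h_Z + 3/20*h_W
  h_Z = 1 + 1/20*h_X + 3/20*h_Y + 1/4*h_Z + 11/20*h_W

Substituting h_W = 0 and rearranging gives the linear system (I - Q) h = 1:
  [19/20, -13/20, -1/4] . (h_X, h_Y, h_Z) = 1
  [-1/5, 9/10, -11/20] . (h_X, h_Y, h_Z) = 1
  [-1/20, -3/20, 3/4] . (h_X, h_Y, h_Z) = 1

Solving yields:
  h_X = 1360/343
  h_Y = 1160/343
  h_Z = 780/343

Starting state is X, so the expected hitting time is h_X = 1360/343.

Answer: 1360/343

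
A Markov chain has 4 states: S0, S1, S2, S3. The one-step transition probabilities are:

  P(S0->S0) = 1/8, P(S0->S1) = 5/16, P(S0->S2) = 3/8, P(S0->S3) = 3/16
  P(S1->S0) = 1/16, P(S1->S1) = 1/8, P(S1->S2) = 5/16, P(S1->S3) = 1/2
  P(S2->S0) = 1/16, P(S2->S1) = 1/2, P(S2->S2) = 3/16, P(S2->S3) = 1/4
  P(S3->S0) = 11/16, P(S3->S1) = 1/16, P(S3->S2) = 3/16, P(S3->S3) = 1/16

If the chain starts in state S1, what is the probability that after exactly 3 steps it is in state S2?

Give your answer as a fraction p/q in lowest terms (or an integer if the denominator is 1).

Computing P^3 by repeated multiplication:
P^1 =
  S0: [1/8, 5/16, 3/8, 3/16]
  S1: [1/16, 1/8, 5/16, 1/2]
  S2: [1/16, 1/2, 3/16, 1/4]
  S3: [11/16, 1/16, 3/16, 1/16]
P^2 =
  S0: [3/16, 71/256, 1/4, 73/256]
  S1: [97/256, 57/256, 55/256, 47/256]
  S2: [57/256, 49/256, 67/256, 83/256]
  S3: [37/256, 41/128, 83/256, 27/128]
P^3 =
  S0: [517/2048, 967/4096, 527/2048, 1041/4096]
  S1: [823/4096, 543/2048, 1173/4096, 507/2048]
  S2: [1143/4096, 501/2048, 1037/4096, 457/2048]
  S3: [833/4096, 1067/4096, 1043/4096, 1153/4096]

(P^3)[S1 -> S2] = 1173/4096

Answer: 1173/4096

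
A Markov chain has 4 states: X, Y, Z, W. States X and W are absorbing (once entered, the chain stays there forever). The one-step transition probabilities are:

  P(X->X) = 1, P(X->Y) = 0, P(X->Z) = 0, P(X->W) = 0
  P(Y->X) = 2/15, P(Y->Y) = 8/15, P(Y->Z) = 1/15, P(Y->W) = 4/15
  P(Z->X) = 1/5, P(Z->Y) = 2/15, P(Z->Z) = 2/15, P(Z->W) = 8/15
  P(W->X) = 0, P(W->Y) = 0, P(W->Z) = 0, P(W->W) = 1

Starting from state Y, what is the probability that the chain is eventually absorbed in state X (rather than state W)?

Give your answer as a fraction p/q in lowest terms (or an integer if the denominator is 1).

Let a_i = P(absorbed in X | start in state i).
Boundary conditions: a_X = 1, a_W = 0.
For each transient state i, a_i = sum_j P(i->j) * a_j:
  a_Y = 2/15*a_X + 8/15*a_Y + 1/15*a_Z + 4/15*a_W
  a_Z = 1/5*a_X + 2/15*a_Y + 2/15*a_Z + 8/15*a_W

Substituting a_X = 1 and a_W = 0, rearrange to (I - Q) a = r where r[i] = P(i -> X):
  [7/15, -1/15] . (a_Y, a_Z) = 2/15
  [-2/15, 13/15] . (a_Y, a_Z) = 1/5

Solving yields:
  a_Y = 29/89
  a_Z = 25/89

Starting state is Y, so the absorption probability is a_Y = 29/89.

Answer: 29/89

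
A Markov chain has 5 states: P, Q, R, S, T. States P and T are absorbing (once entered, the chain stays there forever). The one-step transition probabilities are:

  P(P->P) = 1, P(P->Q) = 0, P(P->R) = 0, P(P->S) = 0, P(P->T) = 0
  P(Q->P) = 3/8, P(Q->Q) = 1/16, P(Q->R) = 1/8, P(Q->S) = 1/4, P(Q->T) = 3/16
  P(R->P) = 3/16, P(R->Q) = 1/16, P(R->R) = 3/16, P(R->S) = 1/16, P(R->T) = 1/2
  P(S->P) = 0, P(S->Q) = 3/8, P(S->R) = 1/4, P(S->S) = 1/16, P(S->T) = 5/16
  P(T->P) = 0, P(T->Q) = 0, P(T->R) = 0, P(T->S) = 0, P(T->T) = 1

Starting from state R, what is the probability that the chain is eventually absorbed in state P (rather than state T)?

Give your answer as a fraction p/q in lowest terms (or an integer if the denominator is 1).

Answer: 729/2495

Derivation:
Let a_i = P(absorbed in P | start in state i).
Boundary conditions: a_P = 1, a_T = 0.
For each transient state i, a_i = sum_j P(i->j) * a_j:
  a_Q = 3/8*a_P + 1/16*a_Q + 1/8*a_R + 1/4*a_S + 3/16*a_T
  a_R = 3/16*a_P + 1/16*a_Q + 3/16*a_R + 1/16*a_S + 1/2*a_T
  a_S = 0*a_P + 3/8*a_Q + 1/4*a_R + 1/16*a_S + 5/16*a_T

Substituting a_P = 1 and a_T = 0, rearrange to (I - Q) a = r where r[i] = P(i -> P):
  [15/16, -1/8, -1/4] . (a_Q, a_R, a_S) = 3/8
  [-1/16, 13/16, -1/16] . (a_Q, a_R, a_S) = 3/16
  [-3/8, -1/4, 15/16] . (a_Q, a_R, a_S) = 0

Solving yields:
  a_Q = 1284/2495
  a_R = 729/2495
  a_S = 708/2495

Starting state is R, so the absorption probability is a_R = 729/2495.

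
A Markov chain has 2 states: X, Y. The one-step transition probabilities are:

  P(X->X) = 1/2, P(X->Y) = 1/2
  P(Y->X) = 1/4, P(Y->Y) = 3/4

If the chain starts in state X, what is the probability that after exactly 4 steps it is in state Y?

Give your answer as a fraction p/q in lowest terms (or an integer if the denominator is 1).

Answer: 85/128

Derivation:
Computing P^4 by repeated multiplication:
P^1 =
  X: [1/2, 1/2]
  Y: [1/4, 3/4]
P^2 =
  X: [3/8, 5/8]
  Y: [5/16, 11/16]
P^3 =
  X: [11/32, 21/32]
  Y: [21/64, 43/64]
P^4 =
  X: [43/128, 85/128]
  Y: [85/256, 171/256]

(P^4)[X -> Y] = 85/128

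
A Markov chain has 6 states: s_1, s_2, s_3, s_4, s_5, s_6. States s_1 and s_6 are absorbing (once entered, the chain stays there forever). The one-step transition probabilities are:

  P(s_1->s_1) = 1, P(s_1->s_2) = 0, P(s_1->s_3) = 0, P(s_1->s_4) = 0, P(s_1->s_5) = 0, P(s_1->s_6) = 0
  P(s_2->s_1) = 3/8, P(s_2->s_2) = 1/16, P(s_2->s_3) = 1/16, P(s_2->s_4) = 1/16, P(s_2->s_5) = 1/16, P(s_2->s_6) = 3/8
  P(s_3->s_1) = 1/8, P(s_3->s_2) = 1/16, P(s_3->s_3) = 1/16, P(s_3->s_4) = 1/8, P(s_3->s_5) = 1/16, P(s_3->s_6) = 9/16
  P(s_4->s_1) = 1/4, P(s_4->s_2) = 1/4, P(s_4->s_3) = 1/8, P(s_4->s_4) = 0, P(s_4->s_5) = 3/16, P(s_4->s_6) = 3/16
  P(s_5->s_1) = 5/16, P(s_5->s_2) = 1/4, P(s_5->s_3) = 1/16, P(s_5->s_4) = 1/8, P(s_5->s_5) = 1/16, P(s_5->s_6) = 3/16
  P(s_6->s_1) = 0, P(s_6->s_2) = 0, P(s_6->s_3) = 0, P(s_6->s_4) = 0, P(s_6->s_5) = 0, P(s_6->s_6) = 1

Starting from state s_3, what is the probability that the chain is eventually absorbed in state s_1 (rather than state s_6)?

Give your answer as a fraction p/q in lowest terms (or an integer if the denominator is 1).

Answer: 13169/48701

Derivation:
Let a_i = P(absorbed in s_1 | start in state i).
Boundary conditions: a_s_1 = 1, a_s_6 = 0.
For each transient state i, a_i = sum_j P(i->j) * a_j:
  a_s_2 = 3/8*a_s_1 + 1/16*a_s_2 + 1/16*a_s_3 + 1/16*a_s_4 + 1/16*a_s_5 + 3/8*a_s_6
  a_s_3 = 1/8*a_s_1 + 1/16*a_s_2 + 1/16*a_s_3 + 1/8*a_s_4 + 1/16*a_s_5 + 9/16*a_s_6
  a_s_4 = 1/4*a_s_1 + 1/4*a_s_2 + 1/8*a_s_3 + 0*a_s_4 + 3/16*a_s_5 + 3/16*a_s_6
  a_s_5 = 5/16*a_s_1 + 1/4*a_s_2 + 1/16*a_s_3 + 1/8*a_s_4 + 1/16*a_s_5 + 3/16*a_s_6

Substituting a_s_1 = 1 and a_s_6 = 0, rearrange to (I - Q) a = r where r[i] = P(i -> s_1):
  [15/16, -1/16, -1/16, -1/16] . (a_s_2, a_s_3, a_s_4, a_s_5) = 3/8
  [-1/16, 15/16, -1/8, -1/16] . (a_s_2, a_s_3, a_s_4, a_s_5) = 1/8
  [-1/4, -1/8, 1, -3/16] . (a_s_2, a_s_3, a_s_4, a_s_5) = 1/4
  [-1/4, -1/16, -1/8, 15/16] . (a_s_2, a_s_3, a_s_4, a_s_5) = 5/16

Solving yields:
  a_s_2 = 23795/48701
  a_s_3 = 13169/48701
  a_s_4 = 24788/48701
  a_s_5 = 26762/48701

Starting state is s_3, so the absorption probability is a_s_3 = 13169/48701.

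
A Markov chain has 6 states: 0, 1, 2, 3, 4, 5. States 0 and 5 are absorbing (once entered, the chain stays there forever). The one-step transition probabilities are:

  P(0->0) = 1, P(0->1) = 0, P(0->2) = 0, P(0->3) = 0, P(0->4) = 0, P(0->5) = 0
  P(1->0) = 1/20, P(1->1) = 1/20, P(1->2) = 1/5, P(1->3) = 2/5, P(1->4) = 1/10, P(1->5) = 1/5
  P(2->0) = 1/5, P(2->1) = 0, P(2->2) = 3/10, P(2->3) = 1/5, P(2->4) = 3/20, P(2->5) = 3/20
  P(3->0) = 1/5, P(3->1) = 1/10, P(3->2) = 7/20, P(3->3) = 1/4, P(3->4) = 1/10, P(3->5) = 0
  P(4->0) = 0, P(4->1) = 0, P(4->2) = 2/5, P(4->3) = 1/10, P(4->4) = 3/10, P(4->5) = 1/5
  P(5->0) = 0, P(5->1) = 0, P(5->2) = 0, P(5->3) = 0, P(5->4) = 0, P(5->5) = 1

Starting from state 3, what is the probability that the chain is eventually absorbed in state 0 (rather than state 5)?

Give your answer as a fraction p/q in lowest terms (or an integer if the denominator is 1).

Answer: 11328/17503

Derivation:
Let a_i = P(absorbed in 0 | start in state i).
Boundary conditions: a_0 = 1, a_5 = 0.
For each transient state i, a_i = sum_j P(i->j) * a_j:
  a_1 = 1/20*a_0 + 1/20*a_1 + 1/5*a_2 + 2/5*a_3 + 1/10*a_4 + 1/5*a_5
  a_2 = 1/5*a_0 + 0*a_1 + 3/10*a_2 + 1/5*a_3 + 3/20*a_4 + 3/20*a_5
  a_3 = 1/5*a_0 + 1/10*a_1 + 7/20*a_2 + 1/4*a_3 + 1/10*a_4 + 0*a_5
  a_4 = 0*a_0 + 0*a_1 + 2/5*a_2 + 1/10*a_3 + 3/10*a_4 + 1/5*a_5

Substituting a_0 = 1 and a_5 = 0, rearrange to (I - Q) a = r where r[i] = P(i -> 0):
  [19/20, -1/5, -2/5, -1/10] . (a_1, a_2, a_3, a_4) = 1/20
  [0, 7/10, -1/5, -3/20] . (a_1, a_2, a_3, a_4) = 1/5
  [-1/10, -7/20, 3/4, -1/10] . (a_1, a_2, a_3, a_4) = 1/5
  [0, -2/5, -1/10, 7/10] . (a_1, a_2, a_3, a_4) = 0

Solving yields:
  a_1 = 8509/17503
  a_2 = 9782/17503
  a_3 = 11328/17503
  a_4 = 7208/17503

Starting state is 3, so the absorption probability is a_3 = 11328/17503.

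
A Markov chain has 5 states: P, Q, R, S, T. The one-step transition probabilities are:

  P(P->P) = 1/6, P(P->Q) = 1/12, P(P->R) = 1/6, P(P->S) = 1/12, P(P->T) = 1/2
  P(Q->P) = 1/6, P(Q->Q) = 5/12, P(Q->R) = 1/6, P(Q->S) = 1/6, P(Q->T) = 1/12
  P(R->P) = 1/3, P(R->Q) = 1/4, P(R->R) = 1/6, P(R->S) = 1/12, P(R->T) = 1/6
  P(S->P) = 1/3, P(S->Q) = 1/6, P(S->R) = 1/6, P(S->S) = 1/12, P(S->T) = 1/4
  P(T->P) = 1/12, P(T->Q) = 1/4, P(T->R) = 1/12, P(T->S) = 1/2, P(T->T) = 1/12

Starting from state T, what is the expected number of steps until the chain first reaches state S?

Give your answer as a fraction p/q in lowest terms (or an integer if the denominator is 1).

Answer: 2416/709

Derivation:
Let h_i = expected steps to first reach S from state i.
Boundary: h_S = 0.
First-step equations for the other states:
  h_P = 1 + 1/6*h_P + 1/12*h_Q + 1/6*h_R + 1/12*h_S + 1/2*h_T
  h_Q = 1 + 1/6*h_P + 5/12*h_Q + 1/6*h_R + 1/6*h_S + 1/12*h_T
  h_R = 1 + 1/3*h_P + 1/4*h_Q + 1/6*h_R + 1/12*h_S + 1/6*h_T
  h_T = 1 + 1/12*h_P + 1/4*h_Q + 1/12*h_R + 1/2*h_S + 1/12*h_T

Substituting h_S = 0 and rearranging gives the linear system (I - Q) h = 1:
  [5/6, -1/12, -1/6, -1/2] . (h_P, h_Q, h_R, h_T) = 1
  [-1/6, 7/12, -1/6, -1/12] . (h_P, h_Q, h_R, h_T) = 1
  [-1/3, -1/4, 5/6, -1/6] . (h_P, h_Q, h_R, h_T) = 1
  [-1/12, -1/4, -1/12, 11/12] . (h_P, h_Q, h_R, h_T) = 1

Solving yields:
  h_P = 3420/709
  h_Q = 3620/709
  h_R = 3788/709
  h_T = 2416/709

Starting state is T, so the expected hitting time is h_T = 2416/709.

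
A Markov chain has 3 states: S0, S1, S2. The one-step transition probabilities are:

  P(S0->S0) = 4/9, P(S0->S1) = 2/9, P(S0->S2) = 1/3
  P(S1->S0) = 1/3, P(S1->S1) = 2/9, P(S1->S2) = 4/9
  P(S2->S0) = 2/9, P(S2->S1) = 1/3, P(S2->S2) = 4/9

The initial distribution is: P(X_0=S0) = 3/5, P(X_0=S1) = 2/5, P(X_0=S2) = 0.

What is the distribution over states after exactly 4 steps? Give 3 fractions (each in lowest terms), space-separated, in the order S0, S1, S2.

Propagating the distribution step by step (d_{t+1} = d_t * P):
d_0 = (S0=3/5, S1=2/5, S2=0)
  d_1[S0] = 3/5*4/9 + 2/5*1/3 + 0*2/9 = 2/5
  d_1[S1] = 3/5*2/9 + 2/5*2/9 + 0*1/3 = 2/9
  d_1[S2] = 3/5*1/3 + 2/5*4/9 + 0*4/9 = 17/45
d_1 = (S0=2/5, S1=2/9, S2=17/45)
  d_2[S0] = 2/5*4/9 + 2/9*1/3 + 17/45*2/9 = 136/405
  d_2[S1] = 2/5*2/9 + 2/9*2/9 + 17/45*1/3 = 107/405
  d_2[S2] = 2/5*1/3 + 2/9*4/9 + 17/45*4/9 = 2/5
d_2 = (S0=136/405, S1=107/405, S2=2/5)
  d_3[S0] = 136/405*4/9 + 107/405*1/3 + 2/5*2/9 = 1189/3645
  d_3[S1] = 136/405*2/9 + 107/405*2/9 + 2/5*1/3 = 4/15
  d_3[S2] = 136/405*1/3 + 107/405*4/9 + 2/5*4/9 = 1484/3645
d_3 = (S0=1189/3645, S1=4/15, S2=1484/3645)
  d_4[S0] = 1189/3645*4/9 + 4/15*1/3 + 1484/3645*2/9 = 2128/6561
  d_4[S1] = 1189/3645*2/9 + 4/15*2/9 + 1484/3645*1/3 = 8774/32805
  d_4[S2] = 1189/3645*1/3 + 4/15*4/9 + 1484/3645*4/9 = 13391/32805
d_4 = (S0=2128/6561, S1=8774/32805, S2=13391/32805)

Answer: 2128/6561 8774/32805 13391/32805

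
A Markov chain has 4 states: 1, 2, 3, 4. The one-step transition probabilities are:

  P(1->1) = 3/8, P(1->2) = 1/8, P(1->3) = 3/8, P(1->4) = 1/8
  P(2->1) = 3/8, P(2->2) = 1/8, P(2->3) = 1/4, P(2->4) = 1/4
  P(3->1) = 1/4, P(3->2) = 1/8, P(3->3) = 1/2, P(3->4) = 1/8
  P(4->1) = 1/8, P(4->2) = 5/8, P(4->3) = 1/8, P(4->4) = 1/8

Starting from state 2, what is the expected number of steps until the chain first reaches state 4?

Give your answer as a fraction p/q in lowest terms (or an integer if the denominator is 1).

Answer: 56/9

Derivation:
Let h_i = expected steps to first reach 4 from state i.
Boundary: h_4 = 0.
First-step equations for the other states:
  h_1 = 1 + 3/8*h_1 + 1/8*h_2 + 3/8*h_3 + 1/8*h_4
  h_2 = 1 + 3/8*h_1 + 1/8*h_2 + 1/4*h_3 + 1/4*h_4
  h_3 = 1 + 1/4*h_1 + 1/8*h_2 + 1/2*h_3 + 1/8*h_4

Substituting h_4 = 0 and rearranging gives the linear system (I - Q) h = 1:
  [5/8, -1/8, -3/8] . (h_1, h_2, h_3) = 1
  [-3/8, 7/8, -1/4] . (h_1, h_2, h_3) = 1
  [-1/4, -1/8, 1/2] . (h_1, h_2, h_3) = 1

Solving yields:
  h_1 = 64/9
  h_2 = 56/9
  h_3 = 64/9

Starting state is 2, so the expected hitting time is h_2 = 56/9.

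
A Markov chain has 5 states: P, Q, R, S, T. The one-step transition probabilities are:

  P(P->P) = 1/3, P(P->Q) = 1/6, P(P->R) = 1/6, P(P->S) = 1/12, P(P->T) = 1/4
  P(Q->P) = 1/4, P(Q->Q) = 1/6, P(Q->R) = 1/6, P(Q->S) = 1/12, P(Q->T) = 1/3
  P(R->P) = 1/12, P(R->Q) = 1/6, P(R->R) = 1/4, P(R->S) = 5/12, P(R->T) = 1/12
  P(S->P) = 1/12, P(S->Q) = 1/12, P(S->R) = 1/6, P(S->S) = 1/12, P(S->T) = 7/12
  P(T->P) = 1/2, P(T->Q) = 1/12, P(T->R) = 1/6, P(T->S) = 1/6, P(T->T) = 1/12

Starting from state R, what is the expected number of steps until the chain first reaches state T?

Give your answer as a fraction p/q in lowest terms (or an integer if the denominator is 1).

Let h_i = expected steps to first reach T from state i.
Boundary: h_T = 0.
First-step equations for the other states:
  h_P = 1 + 1/3*h_P + 1/6*h_Q + 1/6*h_R + 1/12*h_S + 1/4*h_T
  h_Q = 1 + 1/4*h_P + 1/6*h_Q + 1/6*h_R + 1/12*h_S + 1/3*h_T
  h_R = 1 + 1/12*h_P + 1/6*h_Q + 1/4*h_R + 5/12*h_S + 1/12*h_T
  h_S = 1 + 1/12*h_P + 1/12*h_Q + 1/6*h_R + 1/12*h_S + 7/12*h_T

Substituting h_T = 0 and rearranging gives the linear system (I - Q) h = 1:
  [2/3, -1/6, -1/6, -1/12] . (h_P, h_Q, h_R, h_S) = 1
  [-1/4, 5/6, -1/6, -1/12] . (h_P, h_Q, h_R, h_S) = 1
  [-1/12, -1/6, 3/4, -5/12] . (h_P, h_Q, h_R, h_S) = 1
  [-1/12, -1/12, -1/6, 11/12] . (h_P, h_Q, h_R, h_S) = 1

Solving yields:
  h_P = 19008/5333
  h_Q = 17424/5333
  h_R = 20208/5333
  h_S = 12804/5333

Starting state is R, so the expected hitting time is h_R = 20208/5333.

Answer: 20208/5333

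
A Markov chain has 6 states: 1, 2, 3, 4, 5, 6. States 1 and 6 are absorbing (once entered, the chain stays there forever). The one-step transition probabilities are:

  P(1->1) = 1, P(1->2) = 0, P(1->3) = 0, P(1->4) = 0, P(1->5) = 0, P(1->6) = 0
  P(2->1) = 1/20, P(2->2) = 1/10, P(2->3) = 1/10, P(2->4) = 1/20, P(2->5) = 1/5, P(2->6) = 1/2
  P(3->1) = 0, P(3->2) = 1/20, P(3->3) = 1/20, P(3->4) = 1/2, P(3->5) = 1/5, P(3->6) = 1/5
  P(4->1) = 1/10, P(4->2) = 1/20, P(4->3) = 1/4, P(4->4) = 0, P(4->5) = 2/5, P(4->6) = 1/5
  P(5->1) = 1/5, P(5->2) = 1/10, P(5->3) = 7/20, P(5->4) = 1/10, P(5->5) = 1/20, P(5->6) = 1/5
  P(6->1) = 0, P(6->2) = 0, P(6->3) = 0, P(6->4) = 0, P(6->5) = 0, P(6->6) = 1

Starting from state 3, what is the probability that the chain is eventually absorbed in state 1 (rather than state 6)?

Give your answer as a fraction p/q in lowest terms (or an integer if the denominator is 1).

Let a_i = P(absorbed in 1 | start in state i).
Boundary conditions: a_1 = 1, a_6 = 0.
For each transient state i, a_i = sum_j P(i->j) * a_j:
  a_2 = 1/20*a_1 + 1/10*a_2 + 1/10*a_3 + 1/20*a_4 + 1/5*a_5 + 1/2*a_6
  a_3 = 0*a_1 + 1/20*a_2 + 1/20*a_3 + 1/2*a_4 + 1/5*a_5 + 1/5*a_6
  a_4 = 1/10*a_1 + 1/20*a_2 + 1/4*a_3 + 0*a_4 + 2/5*a_5 + 1/5*a_6
  a_5 = 1/5*a_1 + 1/10*a_2 + 7/20*a_3 + 1/10*a_4 + 1/20*a_5 + 1/5*a_6

Substituting a_1 = 1 and a_6 = 0, rearrange to (I - Q) a = r where r[i] = P(i -> 1):
  [9/10, -1/10, -1/20, -1/5] . (a_2, a_3, a_4, a_5) = 1/20
  [-1/20, 19/20, -1/2, -1/5] . (a_2, a_3, a_4, a_5) = 0
  [-1/20, -1/4, 1, -2/5] . (a_2, a_3, a_4, a_5) = 1/10
  [-1/10, -7/20, -1/10, 19/20] . (a_2, a_3, a_4, a_5) = 1/5

Solving yields:
  a_2 = 1198/6687
  a_3 = 4984/20061
  a_4 = 6271/20061
  a_5 = 2366/6687

Starting state is 3, so the absorption probability is a_3 = 4984/20061.

Answer: 4984/20061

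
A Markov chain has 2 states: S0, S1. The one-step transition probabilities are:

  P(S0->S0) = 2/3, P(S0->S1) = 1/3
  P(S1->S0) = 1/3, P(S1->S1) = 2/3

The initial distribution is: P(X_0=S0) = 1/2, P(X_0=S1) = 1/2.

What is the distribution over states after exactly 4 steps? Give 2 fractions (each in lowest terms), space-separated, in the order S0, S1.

Propagating the distribution step by step (d_{t+1} = d_t * P):
d_0 = (S0=1/2, S1=1/2)
  d_1[S0] = 1/2*2/3 + 1/2*1/3 = 1/2
  d_1[S1] = 1/2*1/3 + 1/2*2/3 = 1/2
d_1 = (S0=1/2, S1=1/2)
  d_2[S0] = 1/2*2/3 + 1/2*1/3 = 1/2
  d_2[S1] = 1/2*1/3 + 1/2*2/3 = 1/2
d_2 = (S0=1/2, S1=1/2)
  d_3[S0] = 1/2*2/3 + 1/2*1/3 = 1/2
  d_3[S1] = 1/2*1/3 + 1/2*2/3 = 1/2
d_3 = (S0=1/2, S1=1/2)
  d_4[S0] = 1/2*2/3 + 1/2*1/3 = 1/2
  d_4[S1] = 1/2*1/3 + 1/2*2/3 = 1/2
d_4 = (S0=1/2, S1=1/2)

Answer: 1/2 1/2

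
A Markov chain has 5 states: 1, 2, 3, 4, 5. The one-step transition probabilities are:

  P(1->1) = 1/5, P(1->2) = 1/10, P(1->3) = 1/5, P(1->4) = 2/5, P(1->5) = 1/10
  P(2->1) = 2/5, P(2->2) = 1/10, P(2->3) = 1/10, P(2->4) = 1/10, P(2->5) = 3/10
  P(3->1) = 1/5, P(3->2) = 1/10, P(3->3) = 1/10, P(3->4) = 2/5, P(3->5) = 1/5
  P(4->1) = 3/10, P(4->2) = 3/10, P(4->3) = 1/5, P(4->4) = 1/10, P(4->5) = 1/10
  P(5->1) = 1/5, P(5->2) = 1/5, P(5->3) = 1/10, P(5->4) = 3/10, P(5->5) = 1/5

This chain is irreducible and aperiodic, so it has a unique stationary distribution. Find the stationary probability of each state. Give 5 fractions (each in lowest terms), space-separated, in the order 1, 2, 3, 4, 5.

The stationary distribution satisfies pi = pi * P, i.e.:
  pi_1 = 1/5*pi_1 + 2/5*pi_2 + 1/5*pi_3 + 3/10*pi_4 + 1/5*pi_5
  pi_2 = 1/10*pi_1 + 1/10*pi_2 + 1/10*pi_3 + 3/10*pi_4 + 1/5*pi_5
  pi_3 = 1/5*pi_1 + 1/10*pi_2 + 1/10*pi_3 + 1/5*pi_4 + 1/10*pi_5
  pi_4 = 2/5*pi_1 + 1/10*pi_2 + 2/5*pi_3 + 1/10*pi_4 + 3/10*pi_5
  pi_5 = 1/10*pi_1 + 3/10*pi_2 + 1/5*pi_3 + 1/10*pi_4 + 1/5*pi_5
with normalization: pi_1 + pi_2 + pi_3 + pi_4 + pi_5 = 1.

Using the first 4 balance equations plus normalization, the linear system A*pi = b is:
  [-4/5, 2/5, 1/5, 3/10, 1/5] . pi = 0
  [1/10, -9/10, 1/10, 3/10, 1/5] . pi = 0
  [1/5, 1/10, -9/10, 1/5, 1/10] . pi = 0
  [2/5, 1/10, 2/5, -9/10, 3/10] . pi = 0
  [1, 1, 1, 1, 1] . pi = 1

Solving yields:
  pi_1 = 3465/13369
  pi_2 = 2243/13369
  pi_3 = 2026/13369
  pi_4 = 3426/13369
  pi_5 = 2209/13369

Verification (pi * P):
  3465/13369*1/5 + 2243/13369*2/5 + 2026/13369*1/5 + 3426/13369*3/10 + 2209/13369*1/5 = 3465/13369 = pi_1  (ok)
  3465/13369*1/10 + 2243/13369*1/10 + 2026/13369*1/10 + 3426/13369*3/10 + 2209/13369*1/5 = 2243/13369 = pi_2  (ok)
  3465/13369*1/5 + 2243/13369*1/10 + 2026/13369*1/10 + 3426/13369*1/5 + 2209/13369*1/10 = 2026/13369 = pi_3  (ok)
  3465/13369*2/5 + 2243/13369*1/10 + 2026/13369*2/5 + 3426/13369*1/10 + 2209/13369*3/10 = 3426/13369 = pi_4  (ok)
  3465/13369*1/10 + 2243/13369*3/10 + 2026/13369*1/5 + 3426/13369*1/10 + 2209/13369*1/5 = 2209/13369 = pi_5  (ok)

Answer: 3465/13369 2243/13369 2026/13369 3426/13369 2209/13369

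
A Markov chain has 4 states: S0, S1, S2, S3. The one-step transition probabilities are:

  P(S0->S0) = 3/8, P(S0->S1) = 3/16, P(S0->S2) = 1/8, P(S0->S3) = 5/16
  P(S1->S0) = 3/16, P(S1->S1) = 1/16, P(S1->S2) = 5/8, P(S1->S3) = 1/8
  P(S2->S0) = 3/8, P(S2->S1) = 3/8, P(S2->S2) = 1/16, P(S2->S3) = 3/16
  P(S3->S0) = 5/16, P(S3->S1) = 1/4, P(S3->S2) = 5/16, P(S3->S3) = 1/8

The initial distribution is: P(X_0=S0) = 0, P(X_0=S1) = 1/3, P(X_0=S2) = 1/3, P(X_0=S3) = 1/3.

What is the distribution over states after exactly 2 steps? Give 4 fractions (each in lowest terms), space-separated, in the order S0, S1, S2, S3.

Propagating the distribution step by step (d_{t+1} = d_t * P):
d_0 = (S0=0, S1=1/3, S2=1/3, S3=1/3)
  d_1[S0] = 0*3/8 + 1/3*3/16 + 1/3*3/8 + 1/3*5/16 = 7/24
  d_1[S1] = 0*3/16 + 1/3*1/16 + 1/3*3/8 + 1/3*1/4 = 11/48
  d_1[S2] = 0*1/8 + 1/3*5/8 + 1/3*1/16 + 1/3*5/16 = 1/3
  d_1[S3] = 0*5/16 + 1/3*1/8 + 1/3*3/16 + 1/3*1/8 = 7/48
d_1 = (S0=7/24, S1=11/48, S2=1/3, S3=7/48)
  d_2[S0] = 7/24*3/8 + 11/48*3/16 + 1/3*3/8 + 7/48*5/16 = 31/96
  d_2[S1] = 7/24*3/16 + 11/48*1/16 + 1/3*3/8 + 7/48*1/4 = 59/256
  d_2[S2] = 7/24*1/8 + 11/48*5/8 + 1/3*1/16 + 7/48*5/16 = 63/256
  d_2[S3] = 7/24*5/16 + 11/48*1/8 + 1/3*3/16 + 7/48*1/8 = 77/384
d_2 = (S0=31/96, S1=59/256, S2=63/256, S3=77/384)

Answer: 31/96 59/256 63/256 77/384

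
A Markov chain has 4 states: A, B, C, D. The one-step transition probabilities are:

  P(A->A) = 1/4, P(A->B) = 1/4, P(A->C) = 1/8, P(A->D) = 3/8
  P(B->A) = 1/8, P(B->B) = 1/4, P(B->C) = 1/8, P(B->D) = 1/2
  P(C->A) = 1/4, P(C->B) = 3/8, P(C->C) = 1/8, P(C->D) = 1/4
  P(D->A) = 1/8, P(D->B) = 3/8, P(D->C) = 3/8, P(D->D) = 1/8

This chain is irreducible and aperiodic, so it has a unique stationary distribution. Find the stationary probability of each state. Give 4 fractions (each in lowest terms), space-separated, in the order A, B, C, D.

Answer: 111/646 203/646 131/646 201/646

Derivation:
The stationary distribution satisfies pi = pi * P, i.e.:
  pi_A = 1/4*pi_A + 1/8*pi_B + 1/4*pi_C + 1/8*pi_D
  pi_B = 1/4*pi_A + 1/4*pi_B + 3/8*pi_C + 3/8*pi_D
  pi_C = 1/8*pi_A + 1/8*pi_B + 1/8*pi_C + 3/8*pi_D
  pi_D = 3/8*pi_A + 1/2*pi_B + 1/4*pi_C + 1/8*pi_D
with normalization: pi_A + pi_B + pi_C + pi_D = 1.

Using the first 3 balance equations plus normalization, the linear system A*pi = b is:
  [-3/4, 1/8, 1/4, 1/8] . pi = 0
  [1/4, -3/4, 3/8, 3/8] . pi = 0
  [1/8, 1/8, -7/8, 3/8] . pi = 0
  [1, 1, 1, 1] . pi = 1

Solving yields:
  pi_A = 111/646
  pi_B = 203/646
  pi_C = 131/646
  pi_D = 201/646

Verification (pi * P):
  111/646*1/4 + 203/646*1/8 + 131/646*1/4 + 201/646*1/8 = 111/646 = pi_A  (ok)
  111/646*1/4 + 203/646*1/4 + 131/646*3/8 + 201/646*3/8 = 203/646 = pi_B  (ok)
  111/646*1/8 + 203/646*1/8 + 131/646*1/8 + 201/646*3/8 = 131/646 = pi_C  (ok)
  111/646*3/8 + 203/646*1/2 + 131/646*1/4 + 201/646*1/8 = 201/646 = pi_D  (ok)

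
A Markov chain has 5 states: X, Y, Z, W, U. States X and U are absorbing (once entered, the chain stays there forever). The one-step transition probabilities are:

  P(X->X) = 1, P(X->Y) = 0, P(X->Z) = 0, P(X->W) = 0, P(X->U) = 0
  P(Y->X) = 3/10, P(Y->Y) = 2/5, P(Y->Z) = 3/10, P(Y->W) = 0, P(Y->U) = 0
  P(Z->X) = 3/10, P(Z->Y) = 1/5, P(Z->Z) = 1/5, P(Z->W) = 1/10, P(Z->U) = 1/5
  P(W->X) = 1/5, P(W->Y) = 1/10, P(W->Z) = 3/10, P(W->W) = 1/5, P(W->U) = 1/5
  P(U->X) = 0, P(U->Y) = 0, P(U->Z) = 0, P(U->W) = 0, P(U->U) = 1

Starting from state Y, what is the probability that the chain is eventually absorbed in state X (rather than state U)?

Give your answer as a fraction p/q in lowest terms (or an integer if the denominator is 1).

Let a_i = P(absorbed in X | start in state i).
Boundary conditions: a_X = 1, a_U = 0.
For each transient state i, a_i = sum_j P(i->j) * a_j:
  a_Y = 3/10*a_X + 2/5*a_Y + 3/10*a_Z + 0*a_W + 0*a_U
  a_Z = 3/10*a_X + 1/5*a_Y + 1/5*a_Z + 1/10*a_W + 1/5*a_U
  a_W = 1/5*a_X + 1/10*a_Y + 3/10*a_Z + 1/5*a_W + 1/5*a_U

Substituting a_X = 1 and a_U = 0, rearrange to (I - Q) a = r where r[i] = P(i -> X):
  [3/5, -3/10, 0] . (a_Y, a_Z, a_W) = 3/10
  [-1/5, 4/5, -1/10] . (a_Y, a_Z, a_W) = 3/10
  [-1/10, -3/10, 4/5] . (a_Y, a_Z, a_W) = 1/5

Solving yields:
  a_Y = 29/35
  a_Z = 23/35
  a_W = 3/5

Starting state is Y, so the absorption probability is a_Y = 29/35.

Answer: 29/35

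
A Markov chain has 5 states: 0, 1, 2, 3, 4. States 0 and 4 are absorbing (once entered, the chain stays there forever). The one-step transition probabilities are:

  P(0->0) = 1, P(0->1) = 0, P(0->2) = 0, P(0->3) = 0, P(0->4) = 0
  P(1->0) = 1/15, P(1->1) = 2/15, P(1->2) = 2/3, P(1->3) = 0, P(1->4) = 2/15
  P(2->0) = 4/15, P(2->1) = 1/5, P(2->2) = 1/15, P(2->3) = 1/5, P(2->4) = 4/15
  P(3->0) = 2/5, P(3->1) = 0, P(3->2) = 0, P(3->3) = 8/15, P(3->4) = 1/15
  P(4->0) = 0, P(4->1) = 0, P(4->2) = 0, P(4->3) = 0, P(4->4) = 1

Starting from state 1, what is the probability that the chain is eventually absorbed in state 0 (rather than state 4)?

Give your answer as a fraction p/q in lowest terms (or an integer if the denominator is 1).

Answer: 279/532

Derivation:
Let a_i = P(absorbed in 0 | start in state i).
Boundary conditions: a_0 = 1, a_4 = 0.
For each transient state i, a_i = sum_j P(i->j) * a_j:
  a_1 = 1/15*a_0 + 2/15*a_1 + 2/3*a_2 + 0*a_3 + 2/15*a_4
  a_2 = 4/15*a_0 + 1/5*a_1 + 1/15*a_2 + 1/5*a_3 + 4/15*a_4
  a_3 = 2/5*a_0 + 0*a_1 + 0*a_2 + 8/15*a_3 + 1/15*a_4

Substituting a_0 = 1 and a_4 = 0, rearrange to (I - Q) a = r where r[i] = P(i -> 0):
  [13/15, -2/3, 0] . (a_1, a_2, a_3) = 1/15
  [-1/5, 14/15, -1/5] . (a_1, a_2, a_3) = 4/15
  [0, 0, 7/15] . (a_1, a_2, a_3) = 2/5

Solving yields:
  a_1 = 279/532
  a_2 = 619/1064
  a_3 = 6/7

Starting state is 1, so the absorption probability is a_1 = 279/532.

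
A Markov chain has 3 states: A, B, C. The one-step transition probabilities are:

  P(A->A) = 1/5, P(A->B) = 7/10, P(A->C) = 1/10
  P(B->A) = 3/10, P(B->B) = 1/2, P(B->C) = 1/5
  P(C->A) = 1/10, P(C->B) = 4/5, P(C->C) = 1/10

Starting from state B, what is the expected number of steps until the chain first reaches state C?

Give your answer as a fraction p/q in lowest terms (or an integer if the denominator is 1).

Answer: 110/19

Derivation:
Let h_i = expected steps to first reach C from state i.
Boundary: h_C = 0.
First-step equations for the other states:
  h_A = 1 + 1/5*h_A + 7/10*h_B + 1/10*h_C
  h_B = 1 + 3/10*h_A + 1/2*h_B + 1/5*h_C

Substituting h_C = 0 and rearranging gives the linear system (I - Q) h = 1:
  [4/5, -7/10] . (h_A, h_B) = 1
  [-3/10, 1/2] . (h_A, h_B) = 1

Solving yields:
  h_A = 120/19
  h_B = 110/19

Starting state is B, so the expected hitting time is h_B = 110/19.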